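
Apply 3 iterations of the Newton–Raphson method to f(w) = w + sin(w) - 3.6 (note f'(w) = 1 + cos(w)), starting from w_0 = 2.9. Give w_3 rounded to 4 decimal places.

w_0 = 2.900000: f = -0.460751, f' = 0.029042 → w_1 = 2.900000 - (-0.460751)/(0.029042) = 18.765068
w_1 = 18.765068: f = 15.080680, f' = 1.996433 → w_2 = 18.765068 - (15.080680)/(1.996433) = 11.211255
w_2 = 11.211255: f = 6.634425, f' = 1.214013 → w_3 = 11.211255 - (6.634425)/(1.214013) = 5.746384

5.7464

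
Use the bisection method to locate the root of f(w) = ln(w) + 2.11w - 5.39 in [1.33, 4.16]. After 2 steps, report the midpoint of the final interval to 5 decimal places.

f(1.330000) = -2.298521, f(4.160000) = 4.813115 (opposite signs)
step 1: m = 2.745000, f(m) = 1.411731 > 0 → root in [1.330000, 2.745000]
step 2: m = 2.037500, f(m) = -0.379151 < 0 → root in [2.037500, 2.745000]
Midpoint of [2.037500, 2.745000] = 2.391250

2.39125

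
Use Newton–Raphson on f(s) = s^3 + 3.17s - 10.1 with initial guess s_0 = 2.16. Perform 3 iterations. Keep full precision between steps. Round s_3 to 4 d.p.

f'(s) = 3s^2 + 3.17
s_0 = 2.160000: f = 6.824896, f' = 17.166800 → s_1 = 2.160000 - (6.824896)/(17.166800) = 1.762436
s_1 = 1.762436: f = 0.961371, f' = 12.488545 → s_2 = 1.762436 - (0.961371)/(12.488545) = 1.685456
s_2 = 1.685456: f = 0.030876, f' = 11.692287 → s_3 = 1.685456 - (0.030876)/(11.692287) = 1.682815

1.6828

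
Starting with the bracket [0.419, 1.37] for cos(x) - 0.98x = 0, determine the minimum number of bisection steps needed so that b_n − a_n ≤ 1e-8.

Initial width b − a = 1.37 − 0.419 = 0.951000.
After n steps the width is (b−a)/2^n; need (b−a)/2^n ≤ 1e-8.
So n ≥ log₂(0.951000/1e-8) = log₂(95100000.0000) ≈ 26.5029.
Hence n = 27.

27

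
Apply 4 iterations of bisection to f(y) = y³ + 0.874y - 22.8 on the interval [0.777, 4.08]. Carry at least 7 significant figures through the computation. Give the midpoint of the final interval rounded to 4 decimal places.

2.7382

f(0.777000) = -21.651805, f(4.080000) = 48.683232 (opposite signs)
step 1: m = 2.428500, f(m) = -6.355140 < 0 → root in [2.428500, 4.080000]
step 2: m = 3.254250, f(m) = 14.507188 > 0 → root in [2.428500, 3.254250]
step 3: m = 2.841375, f(m) = 2.622952 > 0 → root in [2.428500, 2.841375]
step 4: m = 2.634938, f(m) = -2.202969 < 0 → root in [2.634938, 2.841375]
Midpoint of [2.634938, 2.841375] = 2.738156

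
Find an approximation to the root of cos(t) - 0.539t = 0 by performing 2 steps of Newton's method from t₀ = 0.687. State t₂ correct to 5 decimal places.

1.00111

Newton update: t ← t − f(t)/f'(t).
f'(t) = -sin(t) - 0.539
t_0 = 0.687000: f = 0.402859, f' = -1.173221 → t_1 = 0.687000 - (0.402859)/(-1.173221) = 1.030379
t_1 = 1.030379: f = -0.040880, f' = -1.396494 → t_2 = 1.030379 - (-0.040880)/(-1.396494) = 1.001105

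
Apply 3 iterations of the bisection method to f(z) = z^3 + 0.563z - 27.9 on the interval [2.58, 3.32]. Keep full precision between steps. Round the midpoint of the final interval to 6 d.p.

f(2.580000) = -9.273948, f(3.320000) = 10.563528 (opposite signs)
step 1: m = 2.950000, f(m) = -0.566775 < 0 → root in [2.950000, 3.320000]
step 2: m = 3.135000, f(m) = 4.676490 > 0 → root in [2.950000, 3.135000]
step 3: m = 3.042500, f(m) = 1.976761 > 0 → root in [2.950000, 3.042500]
Midpoint of [2.950000, 3.042500] = 2.996250

2.996250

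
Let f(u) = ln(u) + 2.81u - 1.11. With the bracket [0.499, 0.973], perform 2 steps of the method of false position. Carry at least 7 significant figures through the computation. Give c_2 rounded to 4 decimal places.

f(0.499000) = -0.402959, f(0.973000) = 1.596759
step 1: c = 0.594515, f(c) = 0.040577 > 0 → new bracket [0.499000, 0.594515]
step 2: c = 0.585777, f(c) = 0.001216 > 0 → new bracket [0.499000, 0.585777]

0.5858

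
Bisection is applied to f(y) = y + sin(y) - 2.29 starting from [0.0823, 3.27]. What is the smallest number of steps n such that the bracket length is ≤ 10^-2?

Initial width b − a = 3.27 − 0.0823 = 3.187700.
After n steps the width is (b−a)/2^n; need (b−a)/2^n ≤ 10^-2.
So n ≥ log₂(3.187700/10^-2) = log₂(318.7700) ≈ 8.3164.
Hence n = 9.

9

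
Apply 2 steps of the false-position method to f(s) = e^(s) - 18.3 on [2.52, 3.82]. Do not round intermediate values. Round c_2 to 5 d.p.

f(2.520000) = -5.871403, f(3.820000) = 27.304208
step 1: c = 2.750073, f(c) = -2.656221 < 0 → new bracket [2.750073, 3.820000]
step 2: c = 2.844931, f(c) = -1.099637 < 0 → new bracket [2.844931, 3.820000]

2.84493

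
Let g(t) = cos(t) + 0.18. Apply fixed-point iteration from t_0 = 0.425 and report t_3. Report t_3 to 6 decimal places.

0.981161

t_1 = g(0.425000) = 1.091039
t_2 = g(1.091039) = 0.641564
t_3 = g(0.641564) = 0.981161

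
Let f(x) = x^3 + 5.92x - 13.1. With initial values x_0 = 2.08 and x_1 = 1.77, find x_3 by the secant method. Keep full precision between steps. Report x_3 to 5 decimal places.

f(x_0) = 8.212512, f(x_1) = 2.923633
x_2 = 1.770000 - (2.923633)·(1.770000 - 2.080000)/(2.923633 - (8.212512)) = 1.598635; f(x_2) = 0.449451
x_3 = 1.598635 - (0.449451)·(1.598635 - 1.770000)/(0.449451 - (2.923633)) = 1.567506; f(x_3) = 0.031115

1.56751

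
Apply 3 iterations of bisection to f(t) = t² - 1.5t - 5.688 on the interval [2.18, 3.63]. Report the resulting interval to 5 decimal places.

[3.08625, 3.26750]

f(2.180000) = -4.205600, f(3.630000) = 2.043900 (opposite signs)
step 1: m = 2.905000, f(m) = -1.606475 < 0 → root in [2.905000, 3.630000]
step 2: m = 3.267500, f(m) = 0.087306 > 0 → root in [2.905000, 3.267500]
step 3: m = 3.086250, f(m) = -0.792436 < 0 → root in [3.086250, 3.267500]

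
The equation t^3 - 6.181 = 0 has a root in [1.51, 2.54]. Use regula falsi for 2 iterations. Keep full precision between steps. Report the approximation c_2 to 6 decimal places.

1.801818

f(1.510000) = -2.738049, f(2.540000) = 10.206064
step 1: c = 1.727874, f(c) = -1.022345 < 0 → new bracket [1.727874, 2.540000]
step 2: c = 1.801818, f(c) = -0.331308 < 0 → new bracket [1.801818, 2.540000]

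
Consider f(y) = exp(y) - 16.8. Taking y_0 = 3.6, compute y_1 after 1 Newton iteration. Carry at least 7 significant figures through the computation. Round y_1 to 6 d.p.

3.059039

Newton update: y ← y − f(y)/f'(y).
f'(y) = exp(y)
y_0 = 3.600000: f = 19.798234, f' = 36.598234 → y_1 = 3.600000 - (19.798234)/(36.598234) = 3.059039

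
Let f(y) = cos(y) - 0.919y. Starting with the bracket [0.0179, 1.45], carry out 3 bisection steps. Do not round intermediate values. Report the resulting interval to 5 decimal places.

[0.73395, 0.91296]

f(0.017900) = 0.983390, f(1.450000) = -1.212047 (opposite signs)
step 1: m = 0.733950, f(m) = 0.068034 > 0 → root in [0.733950, 1.450000]
step 2: m = 1.091975, f(m) = -0.542792 < 0 → root in [0.733950, 1.091975]
step 3: m = 0.912962, f(m) = -0.227608 < 0 → root in [0.733950, 0.912962]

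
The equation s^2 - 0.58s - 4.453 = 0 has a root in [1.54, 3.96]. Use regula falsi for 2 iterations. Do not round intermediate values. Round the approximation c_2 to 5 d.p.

2.34327

f(1.540000) = -2.974600, f(3.960000) = 8.931800
step 1: c = 2.144593, f(c) = -1.097583 < 0 → new bracket [2.144593, 3.960000]
step 2: c = 2.343266, f(c) = -0.321200 < 0 → new bracket [2.343266, 3.960000]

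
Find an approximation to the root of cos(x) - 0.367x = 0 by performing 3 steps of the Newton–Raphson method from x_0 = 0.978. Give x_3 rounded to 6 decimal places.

f'(x) = -sin(x) - 0.367
x_0 = 0.978000: f = 0.199756, f' = -1.196382 → x_1 = 0.978000 - (0.199756)/(-1.196382) = 1.144967
x_1 = 1.144967: f = -0.007127, f' = -1.277697 → x_2 = 1.144967 - (-0.007127)/(-1.277697) = 1.139389
x_2 = 1.139389: f = -0.000006, f' = -1.275378 → x_3 = 1.139389 - (-0.000006)/(-1.275378) = 1.139384

1.139384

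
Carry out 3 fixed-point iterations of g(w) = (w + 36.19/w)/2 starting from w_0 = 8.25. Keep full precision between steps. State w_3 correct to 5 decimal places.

6.01582

w_1 = g(8.250000) = 6.318333
w_2 = g(6.318333) = 6.023055
w_3 = g(6.023055) = 6.015817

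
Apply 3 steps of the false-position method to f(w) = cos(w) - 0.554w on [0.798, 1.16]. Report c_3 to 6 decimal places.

0.990160

False-position update: c = (a·f(b) − b·f(a))/(f(b) − f(a)); replace the endpoint whose sign matches f(c).
f(0.798000) = 0.256048, f(1.160000) = -0.243300
step 1: c = 0.983621, f(c) = 0.009086 > 0 → new bracket [0.983621, 1.160000]
step 2: c = 0.989970, f(c) = 0.000271 > 0 → new bracket [0.989970, 1.160000]
step 3: c = 0.990160, f(c) = 0.000008 > 0 → new bracket [0.990160, 1.160000]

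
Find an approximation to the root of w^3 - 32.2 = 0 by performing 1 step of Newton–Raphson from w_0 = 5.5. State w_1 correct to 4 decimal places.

Newton update: w ← w − f(w)/f'(w).
f'(w) = 3w^2
w_0 = 5.500000: f = 134.175000, f' = 90.750000 → w_1 = 5.500000 - (134.175000)/(90.750000) = 4.021488

4.0215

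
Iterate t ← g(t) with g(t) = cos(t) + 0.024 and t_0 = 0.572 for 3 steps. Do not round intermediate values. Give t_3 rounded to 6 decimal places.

0.806094

t_1 = g(0.572000) = 0.864820
t_2 = g(0.864820) = 0.672777
t_3 = g(0.672777) = 0.806094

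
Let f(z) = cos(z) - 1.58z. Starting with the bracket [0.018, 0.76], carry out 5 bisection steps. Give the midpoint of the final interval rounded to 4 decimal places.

f(0.018000) = 0.971398, f(0.760000) = -0.475964 (opposite signs)
step 1: m = 0.389000, f(m) = 0.310669 > 0 → root in [0.389000, 0.760000]
step 2: m = 0.574500, f(m) = -0.068246 < 0 → root in [0.389000, 0.574500]
step 3: m = 0.481750, f(m) = 0.125020 > 0 → root in [0.481750, 0.574500]
step 4: m = 0.528125, f(m) = 0.029316 > 0 → root in [0.528125, 0.574500]
step 5: m = 0.551312, f(m) = -0.019236 < 0 → root in [0.528125, 0.551312]
Midpoint of [0.528125, 0.551312] = 0.539719

0.5397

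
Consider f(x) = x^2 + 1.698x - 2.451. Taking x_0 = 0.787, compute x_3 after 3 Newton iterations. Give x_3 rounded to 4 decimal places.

f'(x) = 2x + 1.698
x_0 = 0.787000: f = -0.495305, f' = 3.272000 → x_1 = 0.787000 - (-0.495305)/(3.272000) = 0.938377
x_1 = 0.938377: f = 0.022915, f' = 3.574754 → x_2 = 0.938377 - (0.022915)/(3.574754) = 0.931967
x_2 = 0.931967: f = 0.000041, f' = 3.561933 → x_3 = 0.931967 - (0.000041)/(3.561933) = 0.931955

0.9320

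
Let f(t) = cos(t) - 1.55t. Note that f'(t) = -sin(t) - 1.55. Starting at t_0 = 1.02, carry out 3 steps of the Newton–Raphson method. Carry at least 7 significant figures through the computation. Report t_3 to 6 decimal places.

0.550012

t_0 = 1.020000: f = -1.057634, f' = -2.402108 → t_1 = 1.020000 - (-1.057634)/(-2.402108) = 0.579706
t_1 = 0.579706: f = -0.061920, f' = -2.097778 → t_2 = 0.579706 - (-0.061920)/(-2.097778) = 0.550189
t_2 = 0.550189: f = -0.000367, f' = -2.072848 → t_3 = 0.550189 - (-0.000367)/(-2.072848) = 0.550012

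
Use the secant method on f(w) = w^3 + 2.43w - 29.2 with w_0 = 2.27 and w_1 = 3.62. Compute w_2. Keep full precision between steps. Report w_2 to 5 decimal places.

Secant update: w_(k+1) = w_k − f(w_k)·(w_k − w_(k-1))/(f(w_k) − f(w_(k-1))).
f(w_0) = -11.986817, f(w_1) = 27.034528
w_2 = 3.620000 - (27.034528)·(3.620000 - 2.270000)/(27.034528 - (-11.986817)) = 2.684701; f(w_2) = -3.325866

2.68470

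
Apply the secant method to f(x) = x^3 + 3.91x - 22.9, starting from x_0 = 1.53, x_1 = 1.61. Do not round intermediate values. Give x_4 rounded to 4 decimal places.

2.3756

f(x_0) = -13.336123, f(x_1) = -12.431619
x_2 = 1.610000 - (-12.431619)·(1.610000 - 1.530000)/(-12.431619 - (-13.336123)) = 2.709530; f(x_2) = 7.586427
x_3 = 2.709530 - (7.586427)·(2.709530 - 1.610000)/(7.586427 - (-12.431619)) = 2.292831; f(x_3) = -1.881449
x_4 = 2.292831 - (-1.881449)·(2.292831 - 2.709530)/(-1.881449 - (7.586427)) = 2.375637; f(x_4) = -0.203990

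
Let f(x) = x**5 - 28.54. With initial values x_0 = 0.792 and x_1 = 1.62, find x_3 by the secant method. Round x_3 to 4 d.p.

1.7293

f(x_0) = -28.228380, f(x_1) = -17.382290
x_2 = 1.620000 - (-17.382290)·(1.620000 - 0.792000)/(-17.382290 - (-28.228380)) = 2.946979; f(x_2) = 193.732328
x_3 = 2.946979 - (193.732328)·(2.946979 - 1.620000)/(193.732328 - (-17.382290)) = 1.729258; f(x_3) = -13.076819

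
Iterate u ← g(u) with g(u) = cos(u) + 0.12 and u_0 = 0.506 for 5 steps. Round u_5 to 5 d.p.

0.86112

u_1 = g(0.506000) = 0.994690
u_2 = g(0.994690) = 0.664763
u_3 = g(0.664763) = 0.907063
u_4 = g(0.907063) = 0.736062
u_5 = g(0.736062) = 0.861118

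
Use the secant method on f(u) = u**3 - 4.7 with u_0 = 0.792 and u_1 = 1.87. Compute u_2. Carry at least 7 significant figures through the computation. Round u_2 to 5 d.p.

1.54188

f(u_0) = -4.203207, f(u_1) = 1.839203
u_2 = 1.870000 - (1.839203)·(1.870000 - 0.792000)/(1.839203 - (-4.203207)) = 1.541876; f(u_2) = -1.034374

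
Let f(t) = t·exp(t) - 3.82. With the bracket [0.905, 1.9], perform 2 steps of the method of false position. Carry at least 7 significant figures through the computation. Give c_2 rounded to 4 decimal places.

f(0.905000) = -1.582902, f(1.900000) = 8.883199
step 1: c = 1.055485, f(c) = -0.787205 < 0 → new bracket [1.055485, 1.900000]
step 2: c = 1.124231, f(c) = -0.359786 < 0 → new bracket [1.124231, 1.900000]

1.1242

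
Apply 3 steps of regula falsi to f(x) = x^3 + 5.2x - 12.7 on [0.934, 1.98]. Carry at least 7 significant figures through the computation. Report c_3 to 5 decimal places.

f(0.934000) = -7.028419, f(1.980000) = 5.358392
step 1: c = 1.527512, f(c) = -1.192799 < 0 → new bracket [1.527512, 1.980000]
step 2: c = 1.609899, f(c) = -0.156036 < 0 → new bracket [1.609899, 1.980000]
step 3: c = 1.620371, f(c) = -0.019623 < 0 → new bracket [1.620371, 1.980000]

1.62037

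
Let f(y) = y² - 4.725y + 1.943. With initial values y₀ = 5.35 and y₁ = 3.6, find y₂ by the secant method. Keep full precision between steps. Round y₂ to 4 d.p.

f(y_0) = 5.286750, f(y_1) = -2.107000
y_2 = 3.600000 - (-2.107000)·(3.600000 - 5.350000)/(-2.107000 - (5.286750)) = 4.098698; f(y_2) = -0.624022

4.0987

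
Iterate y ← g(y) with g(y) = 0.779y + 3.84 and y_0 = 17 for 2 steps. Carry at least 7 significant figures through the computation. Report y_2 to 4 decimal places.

y_1 = g(17.000000) = 17.083000
y_2 = g(17.083000) = 17.147657

17.1477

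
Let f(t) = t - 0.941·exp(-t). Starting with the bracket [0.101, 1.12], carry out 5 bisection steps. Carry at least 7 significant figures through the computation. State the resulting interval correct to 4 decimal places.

[0.5150, 0.5468]

f(0.101000) = -0.749601, f(1.120000) = 0.812971 (opposite signs)
step 1: m = 0.610500, f(m) = 0.099462 > 0 → root in [0.101000, 0.610500]
step 2: m = 0.355750, f(m) = -0.303560 < 0 → root in [0.355750, 0.610500]
step 3: m = 0.483125, f(m) = -0.097333 < 0 → root in [0.483125, 0.610500]
step 4: m = 0.546813, f(m) = 0.002169 > 0 → root in [0.483125, 0.546813]
step 5: m = 0.514969, f(m) = -0.047297 < 0 → root in [0.514969, 0.546813]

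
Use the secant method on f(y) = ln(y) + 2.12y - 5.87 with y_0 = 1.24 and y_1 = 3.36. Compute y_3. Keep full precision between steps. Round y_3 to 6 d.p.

2.361936

f(y_0) = -3.026089, f(y_1) = 2.465141
y_2 = 3.360000 - (2.465141)·(3.360000 - 1.240000)/(2.465141 - (-3.026089)) = 2.408283; f(y_2) = 0.114473
y_3 = 2.408283 - (0.114473)·(2.408283 - 3.360000)/(0.114473 - (2.465141)) = 2.361936; f(y_3) = -0.003215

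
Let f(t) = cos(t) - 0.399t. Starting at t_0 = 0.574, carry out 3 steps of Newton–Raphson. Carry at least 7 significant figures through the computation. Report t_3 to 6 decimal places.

Newton update: t ← t − f(t)/f'(t).
f'(t) = -sin(t) - 0.399
t_0 = 0.574000: f = 0.610710, f' = -0.941995 → t_1 = 0.574000 - (0.610710)/(-0.941995) = 1.222315
t_1 = 1.222315: f = -0.146233, f' = -1.338892 → t_2 = 1.222315 - (-0.146233)/(-1.338892) = 1.113096
t_2 = 1.113096: f = -0.002239, f' = -1.296071 → t_3 = 1.113096 - (-0.002239)/(-1.296071) = 1.111368

1.111368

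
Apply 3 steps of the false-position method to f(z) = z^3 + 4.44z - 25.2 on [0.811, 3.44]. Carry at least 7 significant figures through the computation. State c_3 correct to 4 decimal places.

False-position update: c = (a·f(b) − b·f(a))/(f(b) − f(a)); replace the endpoint whose sign matches f(c).
f(0.811000) = -21.065748, f(3.440000) = 30.781184
step 1: c = 1.879180, f(c) = -10.220461 < 0 → new bracket [1.879180, 3.440000]
step 2: c = 2.268245, f(c) = -3.459022 < 0 → new bracket [2.268245, 3.440000]
step 3: c = 2.386618, f(c) = -1.009367 < 0 → new bracket [2.386618, 3.440000]

2.3866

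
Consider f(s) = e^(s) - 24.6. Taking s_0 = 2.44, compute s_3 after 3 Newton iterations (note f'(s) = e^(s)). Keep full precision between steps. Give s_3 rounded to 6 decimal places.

3.204771

s_0 = 2.440000: f = -13.126959, f' = 11.473041 → s_1 = 2.440000 - (-13.126959)/(11.473041) = 3.584157
s_1 = 3.584157: f = 11.422976, f' = 36.022976 → s_2 = 3.584157 - (11.422976)/(36.022976) = 3.267054
s_2 = 3.267054: f = 1.633952, f' = 26.233952 → s_3 = 3.267054 - (1.633952)/(26.233952) = 3.204771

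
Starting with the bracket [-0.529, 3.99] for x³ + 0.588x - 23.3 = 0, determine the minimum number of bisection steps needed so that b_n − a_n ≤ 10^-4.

Initial width b − a = 3.99 − -0.529 = 4.519000.
After n steps the width is (b−a)/2^n; need (b−a)/2^n ≤ 10^-4.
So n ≥ log₂(4.519000/10^-4) = log₂(45190.0000) ≈ 15.4637.
Hence n = 16.

16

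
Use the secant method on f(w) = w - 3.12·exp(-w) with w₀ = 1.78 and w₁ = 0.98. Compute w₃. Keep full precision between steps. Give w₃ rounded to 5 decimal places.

f(w_0) = 1.253849, f(w_1) = -0.190971
w_2 = 0.980000 - (-0.190971)·(0.980000 - 1.780000)/(-0.190971 - (1.253849)) = 1.085741; f(w_2) = 0.032268
w_3 = 1.085741 - (0.032268)·(1.085741 - 0.980000)/(0.032268 - (-0.190971)) = 1.070457; f(w_3) = 0.000758

1.07046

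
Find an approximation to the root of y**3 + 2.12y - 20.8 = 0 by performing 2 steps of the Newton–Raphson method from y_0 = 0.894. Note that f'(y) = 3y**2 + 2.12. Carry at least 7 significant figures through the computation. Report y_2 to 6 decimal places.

3.465506

y_0 = 0.894000: f = -18.190203, f' = 4.517708 → y_1 = 0.894000 - (-18.190203)/(4.517708) = 4.920423
y_1 = 4.920423: f = 108.757499, f' = 74.751685 → y_2 = 4.920423 - (108.757499)/(74.751685) = 3.465506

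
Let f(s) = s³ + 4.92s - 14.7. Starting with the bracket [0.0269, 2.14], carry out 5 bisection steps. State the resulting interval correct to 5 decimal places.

f(0.026900) = -14.567633, f(2.140000) = 5.629144 (opposite signs)
step 1: m = 1.083450, f(m) = -8.097603 < 0 → root in [1.083450, 2.140000]
step 2: m = 1.611725, f(m) = -2.583604 < 0 → root in [1.611725, 2.140000]
step 3: m = 1.875863, f(m) = 1.130141 > 0 → root in [1.611725, 1.875863]
step 4: m = 1.743794, f(m) = -0.817978 < 0 → root in [1.743794, 1.875863]
step 5: m = 1.809828, f(m) = 0.132406 > 0 → root in [1.743794, 1.809828]

[1.74379, 1.80983]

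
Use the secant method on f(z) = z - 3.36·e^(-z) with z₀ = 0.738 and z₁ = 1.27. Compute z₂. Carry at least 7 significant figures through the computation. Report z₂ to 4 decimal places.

1.1247

f(z_0) = -0.868312, f(z_1) = 0.326406
z_2 = 1.270000 - (0.326406)·(1.270000 - 0.738000)/(0.326406 - (-0.868312)) = 1.124654; f(z_2) = 0.033444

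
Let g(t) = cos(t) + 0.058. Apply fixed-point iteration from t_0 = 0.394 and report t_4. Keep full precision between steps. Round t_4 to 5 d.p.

t_1 = g(0.394000) = 0.981381
t_2 = g(0.981381) = 0.613875
t_3 = g(0.613875) = 0.875422
t_4 = g(0.875422) = 0.698673

0.69867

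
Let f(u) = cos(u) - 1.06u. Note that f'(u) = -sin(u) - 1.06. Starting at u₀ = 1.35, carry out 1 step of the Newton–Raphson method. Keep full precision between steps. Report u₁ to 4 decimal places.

u_0 = 1.350000: f = -1.211993, f' = -2.035723 → u_1 = 1.350000 - (-1.211993)/(-2.035723) = 0.754638

0.7546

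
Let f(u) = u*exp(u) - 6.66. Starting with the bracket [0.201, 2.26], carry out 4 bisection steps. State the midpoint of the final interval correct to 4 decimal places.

1.5522

f(0.201000) = -6.414252, f(2.260000) = 14.997782 (opposite signs)
step 1: m = 1.230500, f(m) = -2.448072 < 0 → root in [1.230500, 2.260000]
step 2: m = 1.745250, f(m) = 3.335628 > 0 → root in [1.230500, 1.745250]
step 3: m = 1.487875, f(m) = -0.072171 < 0 → root in [1.487875, 1.745250]
step 4: m = 1.616562, f(m) = 1.480605 > 0 → root in [1.487875, 1.616562]
Midpoint of [1.487875, 1.616562] = 1.552219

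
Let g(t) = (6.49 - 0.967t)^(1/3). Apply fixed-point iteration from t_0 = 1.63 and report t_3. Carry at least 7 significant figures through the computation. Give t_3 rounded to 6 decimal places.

t_1 = g(1.630000) = 1.700091
t_2 = g(1.700091) = 1.692238
t_3 = g(1.692238) = 1.693122

1.693122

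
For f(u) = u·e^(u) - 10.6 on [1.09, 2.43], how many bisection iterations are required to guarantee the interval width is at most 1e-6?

Initial width b − a = 2.43 − 1.09 = 1.340000.
After n steps the width is (b−a)/2^n; need (b−a)/2^n ≤ 1e-6.
So n ≥ log₂(1.340000/1e-6) = log₂(1340000.0000) ≈ 20.3538.
Hence n = 21.

21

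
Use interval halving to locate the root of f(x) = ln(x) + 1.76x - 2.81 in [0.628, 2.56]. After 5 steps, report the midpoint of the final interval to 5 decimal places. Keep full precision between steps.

1.38269

f(0.628000) = -2.169935, f(2.560000) = 2.635607 (opposite signs)
step 1: m = 1.594000, f(m) = 0.461687 > 0 → root in [0.628000, 1.594000]
step 2: m = 1.111000, f(m) = -0.749379 < 0 → root in [1.111000, 1.594000]
step 3: m = 1.352500, f(m) = -0.127645 < 0 → root in [1.352500, 1.594000]
step 4: m = 1.473250, f(m) = 0.170391 > 0 → root in [1.352500, 1.473250]
step 5: m = 1.412875, f(m) = 0.022287 > 0 → root in [1.352500, 1.412875]
Midpoint of [1.352500, 1.412875] = 1.382688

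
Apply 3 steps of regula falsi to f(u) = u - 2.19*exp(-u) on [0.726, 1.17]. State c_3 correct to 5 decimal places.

0.89494

f(0.726000) = -0.333611, f(1.170000) = 0.490296
step 1: c = 0.905781, f(c) = 0.020527 > 0 → new bracket [0.726000, 0.905781]
step 2: c = 0.895361, f(c) = 0.000833 > 0 → new bracket [0.726000, 0.895361]
step 3: c = 0.894939, f(c) = 0.000034 > 0 → new bracket [0.726000, 0.894939]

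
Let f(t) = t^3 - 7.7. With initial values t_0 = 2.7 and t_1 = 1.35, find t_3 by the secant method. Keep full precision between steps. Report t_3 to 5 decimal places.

f(t_0) = 11.983000, f(t_1) = -5.239625
t_2 = 1.350000 - (-5.239625)·(1.350000 - 2.700000)/(-5.239625 - (11.983000)) = 1.760709; f(t_2) = -2.241629
t_3 = 1.760709 - (-2.241629)·(1.760709 - 1.350000)/(-2.241629 - (-5.239625)) = 2.067801; f(t_3) = 1.141500

2.06780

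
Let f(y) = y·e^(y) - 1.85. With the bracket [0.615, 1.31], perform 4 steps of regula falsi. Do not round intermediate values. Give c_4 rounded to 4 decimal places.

0.8147

False-position update: c = (a·f(b) − b·f(a))/(f(b) − f(a)); replace the endpoint whose sign matches f(c).
f(0.615000) = -0.712461, f(1.310000) = 3.005088
step 1: c = 0.748195, f(c) = -0.268926 < 0 → new bracket [0.748195, 1.310000]
step 2: c = 0.794342, f(c) = -0.092134 < 0 → new bracket [0.794342, 1.310000]
step 3: c = 0.809681, f(c) = -0.030491 < 0 → new bracket [0.809681, 1.310000]
step 4: c = 0.814707, f(c) = -0.009974 < 0 → new bracket [0.814707, 1.310000]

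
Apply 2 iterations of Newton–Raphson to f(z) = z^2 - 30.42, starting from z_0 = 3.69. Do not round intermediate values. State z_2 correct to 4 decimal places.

f'(z) = 2z
z_0 = 3.690000: f = -16.803900, f' = 7.380000 → z_1 = 3.690000 - (-16.803900)/(7.380000) = 5.966951
z_1 = 5.966951: f = 5.184507, f' = 11.933902 → z_2 = 5.966951 - (5.184507)/(11.933902) = 5.532516

5.5325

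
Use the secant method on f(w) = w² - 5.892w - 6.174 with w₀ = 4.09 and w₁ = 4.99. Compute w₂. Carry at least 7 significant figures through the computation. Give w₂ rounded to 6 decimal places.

f(w_0) = -13.544180, f(w_1) = -10.674980
w_2 = 4.990000 - (-10.674980)·(4.990000 - 4.090000)/(-10.674980 - (-13.544180)) = 8.338488; f(w_2) = 14.226012

8.338488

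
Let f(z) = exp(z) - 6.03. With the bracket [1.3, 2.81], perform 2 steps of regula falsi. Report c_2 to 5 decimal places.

False-position update: c = (a·f(b) − b·f(a))/(f(b) − f(a)); replace the endpoint whose sign matches f(c).
f(1.300000) = -2.360703, f(2.810000) = 10.579918
step 1: c = 1.575463, f(c) = -1.197021 < 0 → new bracket [1.575463, 2.810000]
step 2: c = 1.700943, f(c) = -0.550890 < 0 → new bracket [1.700943, 2.810000]

1.70094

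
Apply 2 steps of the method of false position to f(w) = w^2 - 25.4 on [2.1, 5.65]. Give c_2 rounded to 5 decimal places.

f(2.100000) = -20.990000, f(5.650000) = 6.522500
step 1: c = 4.808387, f(c) = -2.279414 < 0 → new bracket [4.808387, 5.650000]
step 2: c = 5.026338, f(c) = -0.135928 < 0 → new bracket [5.026338, 5.650000]

5.02634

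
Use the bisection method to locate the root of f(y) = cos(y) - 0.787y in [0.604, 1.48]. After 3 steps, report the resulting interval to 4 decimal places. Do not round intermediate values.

f(0.604000) = 0.347722, f(1.480000) = -1.074088 (opposite signs)
step 1: m = 1.042000, f(m) = -0.315560 < 0 → root in [0.604000, 1.042000]
step 2: m = 0.823000, f(m) = 0.032324 > 0 → root in [0.823000, 1.042000]
step 3: m = 0.932500, f(m) = -0.138049 < 0 → root in [0.823000, 0.932500]

[0.8230, 0.9325]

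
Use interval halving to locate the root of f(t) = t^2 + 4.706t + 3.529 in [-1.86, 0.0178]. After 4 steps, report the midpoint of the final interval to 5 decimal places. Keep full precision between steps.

f(-1.860000) = -1.764560, f(0.017800) = 3.613084 (opposite signs)
step 1: m = -0.921100, f(m) = 0.042729 > 0 → root in [-1.860000, -0.921100]
step 2: m = -1.390550, f(m) = -1.081299 < 0 → root in [-1.390550, -0.921100]
step 3: m = -1.155825, f(m) = -0.574381 < 0 → root in [-1.155825, -0.921100]
step 4: m = -1.038463, f(m) = -0.279600 < 0 → root in [-1.038463, -0.921100]
Midpoint of [-1.038463, -0.921100] = -0.979781

-0.97978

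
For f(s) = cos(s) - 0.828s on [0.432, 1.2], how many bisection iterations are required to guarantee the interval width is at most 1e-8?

27

Initial width b − a = 1.2 − 0.432 = 0.768000.
After n steps the width is (b−a)/2^n; need (b−a)/2^n ≤ 1e-8.
So n ≥ log₂(0.768000/1e-8) = log₂(76800000.0000) ≈ 26.1946.
Hence n = 27.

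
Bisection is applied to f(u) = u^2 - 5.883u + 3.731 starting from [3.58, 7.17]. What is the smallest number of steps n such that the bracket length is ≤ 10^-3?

Initial width b − a = 7.17 − 3.58 = 3.590000.
After n steps the width is (b−a)/2^n; need (b−a)/2^n ≤ 10^-3.
So n ≥ log₂(3.590000/10^-3) = log₂(3590.0000) ≈ 11.8098.
Hence n = 12.

12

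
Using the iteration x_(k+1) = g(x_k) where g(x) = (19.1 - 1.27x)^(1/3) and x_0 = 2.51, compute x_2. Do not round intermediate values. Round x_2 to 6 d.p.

2.514880

x_1 = g(2.510000) = 2.515230
x_2 = g(2.515230) = 2.514880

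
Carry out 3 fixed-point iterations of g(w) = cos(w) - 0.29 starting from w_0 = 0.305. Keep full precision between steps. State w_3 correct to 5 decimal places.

0.58872

w_1 = g(0.305000) = 0.663847
w_2 = g(0.663847) = 0.497628
w_3 = g(0.497628) = 0.588717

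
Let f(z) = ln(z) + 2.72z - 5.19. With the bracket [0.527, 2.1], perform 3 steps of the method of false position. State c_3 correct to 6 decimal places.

1.711156

False-position update: c = (a·f(b) − b·f(a))/(f(b) − f(a)); replace the endpoint whose sign matches f(c).
f(0.527000) = -4.397115, f(2.100000) = 1.263937
step 1: c = 1.748798, f(c) = 0.125659 > 0 → new bracket [0.527000, 1.748798]
step 2: c = 1.714852, f(c) = 0.013724 > 0 → new bracket [0.527000, 1.714852]
step 3: c = 1.711156, f(c) = 0.001514 > 0 → new bracket [0.527000, 1.711156]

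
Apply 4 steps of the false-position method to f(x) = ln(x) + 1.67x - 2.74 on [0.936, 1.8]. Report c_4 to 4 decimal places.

1.4276

f(0.936000) = -1.243020, f(1.800000) = 0.853787
step 1: c = 1.448193, f(c) = 0.048798 > 0 → new bracket [0.936000, 1.448193]
step 2: c = 1.428845, f(c) = 0.003037 > 0 → new bracket [0.936000, 1.428845]
step 3: c = 1.427644, f(c) = 0.000190 > 0 → new bracket [0.936000, 1.427644]
step 4: c = 1.427568, f(c) = 0.000012 > 0 → new bracket [0.936000, 1.427568]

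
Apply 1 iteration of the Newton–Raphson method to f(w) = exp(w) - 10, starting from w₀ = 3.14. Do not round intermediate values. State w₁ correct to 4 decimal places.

f'(w) = exp(w)
w_0 = 3.140000: f = 13.103867, f' = 23.103867 → w_1 = 3.140000 - (13.103867)/(23.103867) = 2.572828

2.5728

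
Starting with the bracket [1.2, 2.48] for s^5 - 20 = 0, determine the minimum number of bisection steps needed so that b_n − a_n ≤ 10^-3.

Initial width b − a = 2.48 − 1.2 = 1.280000.
After n steps the width is (b−a)/2^n; need (b−a)/2^n ≤ 10^-3.
So n ≥ log₂(1.280000/10^-3) = log₂(1280.0000) ≈ 10.3219.
Hence n = 11.

11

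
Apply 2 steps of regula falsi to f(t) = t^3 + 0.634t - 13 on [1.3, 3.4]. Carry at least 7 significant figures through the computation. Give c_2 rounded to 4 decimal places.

2.0988

False-position update: c = (a·f(b) − b·f(a))/(f(b) − f(a)); replace the endpoint whose sign matches f(c).
f(1.300000) = -9.978800, f(3.400000) = 28.459600
step 1: c = 1.845170, f(c) = -5.547995 < 0 → new bracket [1.845170, 3.400000]
step 2: c = 2.098825, f(c) = -2.423879 < 0 → new bracket [2.098825, 3.400000]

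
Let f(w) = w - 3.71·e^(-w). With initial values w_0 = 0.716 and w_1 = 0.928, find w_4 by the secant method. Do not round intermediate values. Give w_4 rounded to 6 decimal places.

f(w_0) = -1.097089, f(w_1) = -0.538725
w_2 = 0.928000 - (-0.538725)·(0.928000 - 0.716000)/(-0.538725 - (-1.097089)) = 1.132543; f(w_2) = -0.062866
w_3 = 1.132543 - (-0.062866)·(1.132543 - 0.928000)/(-0.062866 - (-0.538725)) = 1.159566; f(w_3) = -0.003973
w_4 = 1.159566 - (-0.003973)·(1.159566 - 1.132543)/(-0.003973 - (-0.062866)) = 1.161389; f(w_4) = -0.000031

1.161389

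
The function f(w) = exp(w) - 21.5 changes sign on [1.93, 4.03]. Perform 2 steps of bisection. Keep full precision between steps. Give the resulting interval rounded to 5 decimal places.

[2.98000, 3.50500]

f(1.930000) = -14.610490, f(4.030000) = 34.760911 (opposite signs)
step 1: m = 2.980000, f(m) = -1.812183 < 0 → root in [2.980000, 4.030000]
step 2: m = 3.505000, f(m) = 11.781444 > 0 → root in [2.980000, 3.505000]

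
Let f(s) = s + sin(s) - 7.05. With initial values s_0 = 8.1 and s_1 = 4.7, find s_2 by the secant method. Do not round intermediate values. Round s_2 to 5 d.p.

6.82107

f(s_0) = 2.019890, f(s_1) = -3.349923
s_2 = 4.700000 - (-3.349923)·(4.700000 - 8.100000)/(-3.349923 - (2.019890)) = 6.821068; f(s_2) = 0.283387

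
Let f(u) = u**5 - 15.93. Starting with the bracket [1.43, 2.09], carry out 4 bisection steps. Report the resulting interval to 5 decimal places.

[1.71875, 1.76000]

f(1.430000) = -9.950289, f(2.090000) = 23.947822 (opposite signs)
step 1: m = 1.760000, f(m) = 0.957421 > 0 → root in [1.430000, 1.760000]
step 2: m = 1.595000, f(m) = -5.607059 < 0 → root in [1.595000, 1.760000]
step 3: m = 1.677500, f(m) = -2.646496 < 0 → root in [1.677500, 1.760000]
step 4: m = 1.718750, f(m) = -0.930957 < 0 → root in [1.718750, 1.760000]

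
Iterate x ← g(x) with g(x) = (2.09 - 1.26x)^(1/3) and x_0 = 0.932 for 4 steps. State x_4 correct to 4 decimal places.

0.9578

x_1 = g(0.932000) = 0.971064
x_2 = g(0.971064) = 0.953343
x_3 = g(0.953343) = 0.961463
x_4 = g(0.961463) = 0.957760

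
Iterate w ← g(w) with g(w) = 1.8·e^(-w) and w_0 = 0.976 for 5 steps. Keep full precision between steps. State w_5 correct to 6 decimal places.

w_1 = g(0.976000) = 0.678268
w_2 = g(0.678268) = 0.913492
w_3 = g(0.913492) = 0.722018
w_4 = g(0.722018) = 0.874388
w_5 = g(0.874388) = 0.750811

0.750811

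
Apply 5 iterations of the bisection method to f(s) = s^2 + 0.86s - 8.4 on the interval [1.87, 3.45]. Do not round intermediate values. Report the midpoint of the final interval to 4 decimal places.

f(1.870000) = -3.294900, f(3.450000) = 6.469500 (opposite signs)
step 1: m = 2.660000, f(m) = 0.963200 > 0 → root in [1.870000, 2.660000]
step 2: m = 2.265000, f(m) = -1.321875 < 0 → root in [2.265000, 2.660000]
step 3: m = 2.462500, f(m) = -0.218344 < 0 → root in [2.462500, 2.660000]
step 4: m = 2.561250, f(m) = 0.362677 > 0 → root in [2.462500, 2.561250]
step 5: m = 2.511875, f(m) = 0.069729 > 0 → root in [2.462500, 2.511875]
Midpoint of [2.462500, 2.511875] = 2.487188

2.4872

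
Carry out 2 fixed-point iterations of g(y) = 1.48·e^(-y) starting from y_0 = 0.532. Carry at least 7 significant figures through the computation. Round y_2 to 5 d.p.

y_1 = g(0.532000) = 0.869395
y_2 = g(0.869395) = 0.620424

0.62042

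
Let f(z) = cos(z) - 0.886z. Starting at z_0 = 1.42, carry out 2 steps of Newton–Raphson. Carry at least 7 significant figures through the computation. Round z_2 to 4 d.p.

f'(z) = -sin(z) - 0.886
z_0 = 1.420000: f = -1.107895, f' = -1.874652 → z_1 = 1.420000 - (-1.107895)/(-1.874652) = 0.829013
z_1 = 0.829013: f = -0.058902, f' = -1.623265 → z_2 = 0.829013 - (-0.058902)/(-1.623265) = 0.792727

0.7927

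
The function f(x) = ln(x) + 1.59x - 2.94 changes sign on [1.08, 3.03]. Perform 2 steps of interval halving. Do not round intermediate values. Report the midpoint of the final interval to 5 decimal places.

1.32375

f(1.080000) = -1.145839, f(3.030000) = 2.986263 (opposite signs)
step 1: m = 2.055000, f(m) = 1.047726 > 0 → root in [1.080000, 2.055000]
step 2: m = 1.567500, f(m) = 0.001807 > 0 → root in [1.080000, 1.567500]
Midpoint of [1.080000, 1.567500] = 1.323750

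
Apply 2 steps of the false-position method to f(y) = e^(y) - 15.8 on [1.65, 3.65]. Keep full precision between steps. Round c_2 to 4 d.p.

f(1.650000) = -10.593020, f(3.650000) = 22.674666
step 1: c = 2.286835, f(c) = -5.956263 < 0 → new bracket [2.286835, 3.650000]
step 2: c = 2.570423, f(c) = -2.728652 < 0 → new bracket [2.570423, 3.650000]

2.5704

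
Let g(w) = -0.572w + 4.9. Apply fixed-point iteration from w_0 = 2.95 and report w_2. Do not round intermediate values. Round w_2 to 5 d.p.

3.06239

w_1 = g(2.950000) = 3.212600
w_2 = g(3.212600) = 3.062393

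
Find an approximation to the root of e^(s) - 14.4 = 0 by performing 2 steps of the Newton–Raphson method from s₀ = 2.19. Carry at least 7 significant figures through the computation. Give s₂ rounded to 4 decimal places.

Newton update: s ← s − f(s)/f'(s).
f'(s) = e^(s)
s_0 = 2.190000: f = -5.464787, f' = 8.935213 → s_1 = 2.190000 - (-5.464787)/(8.935213) = 2.801601
s_1 = 2.801601: f = 2.070999, f' = 16.470999 → s_2 = 2.801601 - (2.070999)/(16.470999) = 2.675865

2.6759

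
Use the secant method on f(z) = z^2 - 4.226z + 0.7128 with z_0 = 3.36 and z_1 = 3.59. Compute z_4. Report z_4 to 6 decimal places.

4.049555

f(z_0) = -2.196960, f(z_1) = -1.570440
z_2 = 3.590000 - (-1.570440)·(3.590000 - 3.360000)/(-1.570440 - (-2.196960)) = 4.166520; f(z_2) = 0.464975
z_3 = 4.166520 - (0.464975)·(4.166520 - 3.590000)/(0.464975 - (-1.570440)) = 4.034818; f(z_3) = -0.058583
z_4 = 4.034818 - (-0.058583)·(4.034818 - 4.166520)/(-0.058583 - (0.464975)) = 4.049555; f(z_4) = -0.001724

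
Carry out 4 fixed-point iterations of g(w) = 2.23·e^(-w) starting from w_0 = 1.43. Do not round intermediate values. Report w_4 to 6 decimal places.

w_1 = g(1.430000) = 0.533659
w_2 = g(0.533659) = 1.307795
w_3 = g(1.307795) = 0.603027
w_4 = g(0.603027) = 1.220151

1.220151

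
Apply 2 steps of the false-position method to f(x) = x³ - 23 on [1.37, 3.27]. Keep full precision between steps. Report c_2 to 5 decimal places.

2.80416

f(1.370000) = -20.428647, f(3.270000) = 11.965783
step 1: c = 2.568182, f(c) = -6.061401 < 0 → new bracket [2.568182, 3.270000]
step 2: c = 2.804159, f(c) = -0.950033 < 0 → new bracket [2.804159, 3.270000]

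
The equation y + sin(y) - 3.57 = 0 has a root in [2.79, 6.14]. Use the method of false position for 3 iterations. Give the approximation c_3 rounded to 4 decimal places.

f(2.790000) = -0.435607, f(6.140000) = 2.427303
step 1: c = 3.299720, f(c) = -0.427749 < 0 → new bracket [3.299720, 6.140000]
step 2: c = 3.725256, f(c) = -0.395829 < 0 → new bracket [3.725256, 6.140000]
step 3: c = 4.063825, f(c) = -0.303127 < 0 → new bracket [4.063825, 6.140000]

4.0638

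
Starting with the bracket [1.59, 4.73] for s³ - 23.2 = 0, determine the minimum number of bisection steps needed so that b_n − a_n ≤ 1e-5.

19

Initial width b − a = 4.73 − 1.59 = 3.140000.
After n steps the width is (b−a)/2^n; need (b−a)/2^n ≤ 1e-5.
So n ≥ log₂(3.140000/1e-5) = log₂(314000.0000) ≈ 18.2604.
Hence n = 19.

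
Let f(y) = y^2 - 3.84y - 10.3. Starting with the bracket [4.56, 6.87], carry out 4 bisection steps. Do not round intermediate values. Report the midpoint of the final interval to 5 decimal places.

5.64281

f(4.560000) = -7.016800, f(6.870000) = 10.516100 (opposite signs)
step 1: m = 5.715000, f(m) = 0.415625 > 0 → root in [4.560000, 5.715000]
step 2: m = 5.137500, f(m) = -3.634094 < 0 → root in [5.137500, 5.715000]
step 3: m = 5.426250, f(m) = -1.692611 < 0 → root in [5.426250, 5.715000]
step 4: m = 5.570625, f(m) = -0.659337 < 0 → root in [5.570625, 5.715000]
Midpoint of [5.570625, 5.715000] = 5.642812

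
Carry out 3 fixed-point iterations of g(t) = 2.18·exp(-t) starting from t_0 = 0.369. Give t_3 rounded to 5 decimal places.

t_1 = g(0.369000) = 1.507307
t_2 = g(1.507307) = 0.482882
t_3 = g(0.482882) = 1.345065

1.34507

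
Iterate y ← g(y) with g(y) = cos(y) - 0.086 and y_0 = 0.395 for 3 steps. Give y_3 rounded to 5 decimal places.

y_1 = g(0.395000) = 0.836997
y_2 = g(0.836997) = 0.583696
y_3 = g(0.583696) = 0.748431

0.74843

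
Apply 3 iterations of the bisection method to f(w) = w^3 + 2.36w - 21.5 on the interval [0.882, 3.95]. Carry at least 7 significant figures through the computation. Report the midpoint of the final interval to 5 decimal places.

f(0.882000) = -18.732351, f(3.950000) = 49.451875 (opposite signs)
step 1: m = 2.416000, f(m) = -1.695913 < 0 → root in [2.416000, 3.950000]
step 2: m = 3.183000, f(m) = 18.260409 > 0 → root in [2.416000, 3.183000]
step 3: m = 2.799500, f(m) = 7.047062 > 0 → root in [2.416000, 2.799500]
Midpoint of [2.416000, 2.799500] = 2.607750

2.60775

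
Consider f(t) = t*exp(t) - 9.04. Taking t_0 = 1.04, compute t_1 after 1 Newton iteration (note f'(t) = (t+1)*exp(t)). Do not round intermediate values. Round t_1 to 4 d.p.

Newton update: t ← t − f(t)/f'(t).
t_0 = 1.040000: f = -6.097614, f' = 5.771603 → t_1 = 1.040000 - (-6.097614)/(5.771603) = 2.096485

2.0965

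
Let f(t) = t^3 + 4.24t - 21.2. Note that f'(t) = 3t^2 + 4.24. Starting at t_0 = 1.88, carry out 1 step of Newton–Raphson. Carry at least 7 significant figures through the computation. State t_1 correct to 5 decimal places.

t_0 = 1.880000: f = -6.584128, f' = 14.843200 → t_1 = 1.880000 - (-6.584128)/(14.843200) = 2.323579

2.32358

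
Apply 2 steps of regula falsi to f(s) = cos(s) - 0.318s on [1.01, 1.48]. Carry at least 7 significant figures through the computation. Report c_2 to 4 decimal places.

1.1843

False-position update: c = (a·f(b) − b·f(a))/(f(b) − f(a)); replace the endpoint whose sign matches f(c).
f(1.010000) = 0.210681, f(1.480000) = -0.379968
step 1: c = 1.177646, f(c) = 0.008609 > 0 → new bracket [1.177646, 1.480000]
step 2: c = 1.184345, f(c) = 0.000283 > 0 → new bracket [1.184345, 1.480000]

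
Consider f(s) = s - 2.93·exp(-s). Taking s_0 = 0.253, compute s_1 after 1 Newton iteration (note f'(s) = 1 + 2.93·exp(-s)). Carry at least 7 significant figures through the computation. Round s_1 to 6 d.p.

0.870411

s_0 = 0.253000: f = -2.022051, f' = 3.275051 → s_1 = 0.253000 - (-2.022051)/(3.275051) = 0.870411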